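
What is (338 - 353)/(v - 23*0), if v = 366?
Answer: -5/122 ≈ -0.040984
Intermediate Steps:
(338 - 353)/(v - 23*0) = (338 - 353)/(366 - 23*0) = -15/(366 + 0) = -15/366 = -15*1/366 = -5/122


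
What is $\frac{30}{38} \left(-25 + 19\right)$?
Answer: $- \frac{90}{19} \approx -4.7368$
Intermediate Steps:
$\frac{30}{38} \left(-25 + 19\right) = 30 \cdot \frac{1}{38} \left(-6\right) = \frac{15}{19} \left(-6\right) = - \frac{90}{19}$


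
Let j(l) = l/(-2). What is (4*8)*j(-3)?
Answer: 48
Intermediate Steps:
j(l) = -l/2 (j(l) = l*(-1/2) = -l/2)
(4*8)*j(-3) = (4*8)*(-1/2*(-3)) = 32*(3/2) = 48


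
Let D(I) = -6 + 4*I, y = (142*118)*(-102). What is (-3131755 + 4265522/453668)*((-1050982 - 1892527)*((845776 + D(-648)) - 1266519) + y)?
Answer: -885216969162688153681413/226834 ≈ -3.9025e+18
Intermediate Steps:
y = -1709112 (y = 16756*(-102) = -1709112)
(-3131755 + 4265522/453668)*((-1050982 - 1892527)*((845776 + D(-648)) - 1266519) + y) = (-3131755 + 4265522/453668)*((-1050982 - 1892527)*((845776 + (-6 + 4*(-648))) - 1266519) - 1709112) = (-3131755 + 4265522*(1/453668))*(-2943509*((845776 + (-6 - 2592)) - 1266519) - 1709112) = (-3131755 + 2132761/226834)*(-2943509*((845776 - 2598) - 1266519) - 1709112) = -710386380909*(-2943509*(843178 - 1266519) - 1709112)/226834 = -710386380909*(-2943509*(-423341) - 1709112)/226834 = -710386380909*(1246108043569 - 1709112)/226834 = -710386380909/226834*1246106334457 = -885216969162688153681413/226834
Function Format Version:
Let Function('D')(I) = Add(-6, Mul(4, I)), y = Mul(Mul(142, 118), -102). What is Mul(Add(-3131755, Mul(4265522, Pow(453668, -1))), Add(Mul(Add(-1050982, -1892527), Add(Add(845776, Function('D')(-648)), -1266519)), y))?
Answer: Rational(-885216969162688153681413, 226834) ≈ -3.9025e+18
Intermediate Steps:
y = -1709112 (y = Mul(16756, -102) = -1709112)
Mul(Add(-3131755, Mul(4265522, Pow(453668, -1))), Add(Mul(Add(-1050982, -1892527), Add(Add(845776, Function('D')(-648)), -1266519)), y)) = Mul(Add(-3131755, Mul(4265522, Pow(453668, -1))), Add(Mul(Add(-1050982, -1892527), Add(Add(845776, Add(-6, Mul(4, -648))), -1266519)), -1709112)) = Mul(Add(-3131755, Mul(4265522, Rational(1, 453668))), Add(Mul(-2943509, Add(Add(845776, Add(-6, -2592)), -1266519)), -1709112)) = Mul(Add(-3131755, Rational(2132761, 226834)), Add(Mul(-2943509, Add(Add(845776, -2598), -1266519)), -1709112)) = Mul(Rational(-710386380909, 226834), Add(Mul(-2943509, Add(843178, -1266519)), -1709112)) = Mul(Rational(-710386380909, 226834), Add(Mul(-2943509, -423341), -1709112)) = Mul(Rational(-710386380909, 226834), Add(1246108043569, -1709112)) = Mul(Rational(-710386380909, 226834), 1246106334457) = Rational(-885216969162688153681413, 226834)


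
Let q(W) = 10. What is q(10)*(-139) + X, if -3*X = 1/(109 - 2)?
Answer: -446191/321 ≈ -1390.0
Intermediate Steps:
X = -1/321 (X = -1/(3*(109 - 2)) = -⅓/107 = -⅓*1/107 = -1/321 ≈ -0.0031153)
q(10)*(-139) + X = 10*(-139) - 1/321 = -1390 - 1/321 = -446191/321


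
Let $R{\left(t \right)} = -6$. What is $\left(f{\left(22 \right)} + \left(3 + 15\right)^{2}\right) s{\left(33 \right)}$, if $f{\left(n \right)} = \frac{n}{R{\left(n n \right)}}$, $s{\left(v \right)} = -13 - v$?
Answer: $- \frac{44206}{3} \approx -14735.0$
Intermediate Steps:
$f{\left(n \right)} = - \frac{n}{6}$ ($f{\left(n \right)} = \frac{n}{-6} = n \left(- \frac{1}{6}\right) = - \frac{n}{6}$)
$\left(f{\left(22 \right)} + \left(3 + 15\right)^{2}\right) s{\left(33 \right)} = \left(\left(- \frac{1}{6}\right) 22 + \left(3 + 15\right)^{2}\right) \left(-13 - 33\right) = \left(- \frac{11}{3} + 18^{2}\right) \left(-13 - 33\right) = \left(- \frac{11}{3} + 324\right) \left(-46\right) = \frac{961}{3} \left(-46\right) = - \frac{44206}{3}$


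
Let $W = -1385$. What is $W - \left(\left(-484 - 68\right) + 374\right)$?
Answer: $-1207$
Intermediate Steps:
$W - \left(\left(-484 - 68\right) + 374\right) = -1385 - \left(\left(-484 - 68\right) + 374\right) = -1385 - \left(-552 + 374\right) = -1385 - -178 = -1385 + 178 = -1207$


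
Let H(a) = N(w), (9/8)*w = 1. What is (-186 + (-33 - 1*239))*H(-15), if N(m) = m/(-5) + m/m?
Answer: -16946/45 ≈ -376.58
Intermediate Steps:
w = 8/9 (w = (8/9)*1 = 8/9 ≈ 0.88889)
N(m) = 1 - m/5 (N(m) = m*(-⅕) + 1 = -m/5 + 1 = 1 - m/5)
H(a) = 37/45 (H(a) = 1 - ⅕*8/9 = 1 - 8/45 = 37/45)
(-186 + (-33 - 1*239))*H(-15) = (-186 + (-33 - 1*239))*(37/45) = (-186 + (-33 - 239))*(37/45) = (-186 - 272)*(37/45) = -458*37/45 = -16946/45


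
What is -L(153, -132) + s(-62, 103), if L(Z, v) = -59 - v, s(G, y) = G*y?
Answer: -6459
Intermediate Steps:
-L(153, -132) + s(-62, 103) = -(-59 - 1*(-132)) - 62*103 = -(-59 + 132) - 6386 = -1*73 - 6386 = -73 - 6386 = -6459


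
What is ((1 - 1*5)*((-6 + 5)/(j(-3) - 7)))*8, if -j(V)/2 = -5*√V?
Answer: -224/349 - 320*I*√3/349 ≈ -0.64183 - 1.5881*I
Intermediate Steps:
j(V) = 10*√V (j(V) = -(-10)*√V = 10*√V)
((1 - 1*5)*((-6 + 5)/(j(-3) - 7)))*8 = ((1 - 1*5)*((-6 + 5)/(10*√(-3) - 7)))*8 = ((1 - 5)*(-1/(10*(I*√3) - 7)))*8 = -(-4)/(10*I*√3 - 7)*8 = -(-4)/(-7 + 10*I*√3)*8 = (4/(-7 + 10*I*√3))*8 = 32/(-7 + 10*I*√3)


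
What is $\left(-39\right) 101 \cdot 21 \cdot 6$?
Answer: $-496314$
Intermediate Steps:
$\left(-39\right) 101 \cdot 21 \cdot 6 = \left(-3939\right) 126 = -496314$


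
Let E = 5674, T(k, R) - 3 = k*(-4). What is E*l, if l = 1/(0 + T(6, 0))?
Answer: -5674/21 ≈ -270.19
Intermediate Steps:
T(k, R) = 3 - 4*k (T(k, R) = 3 + k*(-4) = 3 - 4*k)
l = -1/21 (l = 1/(0 + (3 - 4*6)) = 1/(0 + (3 - 24)) = 1/(0 - 21) = 1/(-21) = -1/21 ≈ -0.047619)
E*l = 5674*(-1/21) = -5674/21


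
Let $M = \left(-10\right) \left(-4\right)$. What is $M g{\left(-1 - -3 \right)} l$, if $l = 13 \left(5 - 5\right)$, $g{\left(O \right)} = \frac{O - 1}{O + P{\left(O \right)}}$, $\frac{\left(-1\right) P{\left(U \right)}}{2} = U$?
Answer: $0$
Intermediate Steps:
$P{\left(U \right)} = - 2 U$
$g{\left(O \right)} = - \frac{-1 + O}{O}$ ($g{\left(O \right)} = \frac{O - 1}{O - 2 O} = \frac{-1 + O}{\left(-1\right) O} = \left(-1 + O\right) \left(- \frac{1}{O}\right) = - \frac{-1 + O}{O}$)
$M = 40$
$l = 0$ ($l = 13 \left(5 - 5\right) = 13 \cdot 0 = 0$)
$M g{\left(-1 - -3 \right)} l = 40 \frac{1 - \left(-1 - -3\right)}{-1 - -3} \cdot 0 = 40 \frac{1 - \left(-1 + 3\right)}{-1 + 3} \cdot 0 = 40 \frac{1 - 2}{2} \cdot 0 = 40 \cdot \frac{1}{2} \left(-1\right) 0 = 40 \left(- \frac{1}{2}\right) 0 = \left(-20\right) 0 = 0$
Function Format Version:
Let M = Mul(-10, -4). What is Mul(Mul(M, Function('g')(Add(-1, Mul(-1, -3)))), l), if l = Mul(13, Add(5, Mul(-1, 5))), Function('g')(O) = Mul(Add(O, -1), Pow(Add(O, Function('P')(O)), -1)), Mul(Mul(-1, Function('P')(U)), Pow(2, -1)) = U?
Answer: 0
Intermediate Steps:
Function('P')(U) = Mul(-2, U)
Function('g')(O) = Mul(-1, Pow(O, -1), Add(-1, O)) (Function('g')(O) = Mul(Add(O, -1), Pow(Add(O, Mul(-2, O)), -1)) = Mul(Add(-1, O), Pow(Mul(-1, O), -1)) = Mul(Add(-1, O), Mul(-1, Pow(O, -1))) = Mul(-1, Pow(O, -1), Add(-1, O)))
M = 40
l = 0 (l = Mul(13, Add(5, -5)) = Mul(13, 0) = 0)
Mul(Mul(M, Function('g')(Add(-1, Mul(-1, -3)))), l) = Mul(Mul(40, Mul(Pow(Add(-1, Mul(-1, -3)), -1), Add(1, Mul(-1, Add(-1, Mul(-1, -3)))))), 0) = Mul(Mul(40, Mul(Pow(Add(-1, 3), -1), Add(1, Mul(-1, Add(-1, 3))))), 0) = Mul(Mul(40, Mul(Pow(2, -1), Add(1, Mul(-1, 2)))), 0) = Mul(Mul(40, Mul(Rational(1, 2), Add(1, -2))), 0) = Mul(Mul(40, Mul(Rational(1, 2), -1)), 0) = Mul(Mul(40, Rational(-1, 2)), 0) = Mul(-20, 0) = 0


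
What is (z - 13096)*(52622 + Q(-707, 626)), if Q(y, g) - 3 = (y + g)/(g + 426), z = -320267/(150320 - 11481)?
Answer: -100677830227655809/146058628 ≈ -6.8930e+8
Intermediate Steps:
z = -320267/138839 ≈ -2.3068
Q(y, g) = 3 + (g + y)/(426 + g) (Q(y, g) = 3 + (y + g)/(g + 426) = 3 + (g + y)/(426 + g))
(z - 13096)*(52622 + Q(-707, 626)) = (-320267/138839 - 13096)*(52622 + (1278 - 707 + 4*626)/(426 + 626)) = -1818555811*(52622 + (1278 - 707 + 2504)/1052)/138839 = -1818555811*(52622 + (1/1052)*3075)/138839 = -1818555811*(52622 + 3075/1052)/138839 = -1818555811/138839*55361419/1052 = -100677830227655809/146058628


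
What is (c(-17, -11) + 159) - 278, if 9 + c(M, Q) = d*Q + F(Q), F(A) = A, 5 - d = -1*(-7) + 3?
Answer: -84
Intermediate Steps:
d = -5 (d = 5 - (-1*(-7) + 3) = 5 - (7 + 3) = 5 - 1*10 = 5 - 10 = -5)
c(M, Q) = -9 - 4*Q (c(M, Q) = -9 + (-5*Q + Q) = -9 - 4*Q)
(c(-17, -11) + 159) - 278 = ((-9 - 4*(-11)) + 159) - 278 = ((-9 + 44) + 159) - 278 = (35 + 159) - 278 = 194 - 278 = -84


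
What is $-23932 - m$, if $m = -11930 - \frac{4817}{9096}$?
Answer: $- \frac{109165375}{9096} \approx -12001.0$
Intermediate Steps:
$m = - \frac{108520097}{9096}$ ($m = -11930 - 4817 \cdot \frac{1}{9096} = -11930 - \frac{4817}{9096} = - \frac{108520097}{9096} \approx -11931.0$)
$-23932 - m = -23932 - - \frac{108520097}{9096} = -23932 + \frac{108520097}{9096} = - \frac{109165375}{9096}$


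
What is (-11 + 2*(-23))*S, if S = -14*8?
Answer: 6384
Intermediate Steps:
S = -112
(-11 + 2*(-23))*S = (-11 + 2*(-23))*(-112) = (-11 - 46)*(-112) = -57*(-112) = 6384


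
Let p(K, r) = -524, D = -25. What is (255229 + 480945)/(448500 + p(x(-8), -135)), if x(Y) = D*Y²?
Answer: 368087/223988 ≈ 1.6433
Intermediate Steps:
x(Y) = -25*Y²
(255229 + 480945)/(448500 + p(x(-8), -135)) = (255229 + 480945)/(448500 - 524) = 736174/447976 = 736174*(1/447976) = 368087/223988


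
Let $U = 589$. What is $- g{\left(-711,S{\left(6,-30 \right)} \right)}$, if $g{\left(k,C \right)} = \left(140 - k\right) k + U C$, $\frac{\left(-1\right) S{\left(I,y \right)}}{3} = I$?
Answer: $615663$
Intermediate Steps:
$S{\left(I,y \right)} = - 3 I$
$g{\left(k,C \right)} = 589 C + k \left(140 - k\right)$ ($g{\left(k,C \right)} = \left(140 - k\right) k + 589 C = k \left(140 - k\right) + 589 C = 589 C + k \left(140 - k\right)$)
$- g{\left(-711,S{\left(6,-30 \right)} \right)} = - (- \left(-711\right)^{2} + 140 \left(-711\right) + 589 \left(\left(-3\right) 6\right)) = - (\left(-1\right) 505521 - 99540 + 589 \left(-18\right)) = - (-505521 - 99540 - 10602) = \left(-1\right) \left(-615663\right) = 615663$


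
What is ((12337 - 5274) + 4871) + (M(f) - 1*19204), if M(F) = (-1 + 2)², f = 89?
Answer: -7269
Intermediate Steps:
M(F) = 1 (M(F) = 1² = 1)
((12337 - 5274) + 4871) + (M(f) - 1*19204) = ((12337 - 5274) + 4871) + (1 - 1*19204) = (7063 + 4871) + (1 - 19204) = 11934 - 19203 = -7269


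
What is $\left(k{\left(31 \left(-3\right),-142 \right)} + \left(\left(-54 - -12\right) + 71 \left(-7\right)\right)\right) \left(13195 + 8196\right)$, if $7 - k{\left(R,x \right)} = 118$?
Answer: $-13904150$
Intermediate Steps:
$k{\left(R,x \right)} = -111$ ($k{\left(R,x \right)} = 7 - 118 = -111$)
$\left(k{\left(31 \left(-3\right),-142 \right)} + \left(\left(-54 - -12\right) + 71 \left(-7\right)\right)\right) \left(13195 + 8196\right) = \left(-111 + \left(\left(-54 - -12\right) + 71 \left(-7\right)\right)\right) \left(13195 + 8196\right) = \left(-111 + \left(\left(-54 + 12\right) - 497\right)\right) 21391 = \left(-111 - 539\right) 21391 = \left(-650\right) 21391 = -13904150$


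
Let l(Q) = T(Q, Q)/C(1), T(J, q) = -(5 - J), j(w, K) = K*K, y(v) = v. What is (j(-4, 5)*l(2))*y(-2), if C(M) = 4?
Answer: 75/2 ≈ 37.500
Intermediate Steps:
j(w, K) = K**2
T(J, q) = -5 + J
l(Q) = -5/4 + Q/4 (l(Q) = (-5 + Q)/4 = (-5 + Q)*(1/4) = -5/4 + Q/4)
(j(-4, 5)*l(2))*y(-2) = (5**2*(-5/4 + (1/4)*2))*(-2) = (25*(-5/4 + 1/2))*(-2) = (25*(-3/4))*(-2) = -75/4*(-2) = 75/2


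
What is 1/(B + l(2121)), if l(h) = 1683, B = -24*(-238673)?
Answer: 1/5729835 ≈ 1.7452e-7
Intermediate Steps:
B = 5728152
1/(B + l(2121)) = 1/(5728152 + 1683) = 1/5729835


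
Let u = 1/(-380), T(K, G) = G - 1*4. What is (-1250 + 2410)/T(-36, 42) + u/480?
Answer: 5567999/182400 ≈ 30.526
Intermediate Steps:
T(K, G) = -4 + G (T(K, G) = G - 4 = -4 + G)
u = -1/380 ≈ -0.0026316
(-1250 + 2410)/T(-36, 42) + u/480 = (-1250 + 2410)/(-4 + 42) - 1/380/480 = 1160/38 - 1/380*1/480 = 1160*(1/38) - 1/182400 = 580/19 - 1/182400 = 5567999/182400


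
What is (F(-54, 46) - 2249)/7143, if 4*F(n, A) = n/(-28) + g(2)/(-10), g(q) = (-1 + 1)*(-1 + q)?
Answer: -125917/400008 ≈ -0.31479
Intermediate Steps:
g(q) = 0 (g(q) = 0*(-1 + q) = 0)
F(n, A) = -n/112 (F(n, A) = (n/(-28) + 0/(-10))/4 = (n*(-1/28) + 0*(-1/10))/4 = (-n/28 + 0)/4 = (-n/28)/4 = -n/112)
(F(-54, 46) - 2249)/7143 = (-1/112*(-54) - 2249)/7143 = (27/56 - 2249)*(1/7143) = -125917/56*1/7143 = -125917/400008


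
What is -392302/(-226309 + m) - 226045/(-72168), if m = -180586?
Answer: 120288231011/29364798360 ≈ 4.0963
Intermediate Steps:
-392302/(-226309 + m) - 226045/(-72168) = -392302/(-226309 - 180586) - 226045/(-72168) = -392302/(-406895) - 226045*(-1/72168) = -392302*(-1/406895) + 226045/72168 = 392302/406895 + 226045/72168 = 120288231011/29364798360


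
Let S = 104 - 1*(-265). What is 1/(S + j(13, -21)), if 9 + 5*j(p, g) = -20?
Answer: 5/1816 ≈ 0.0027533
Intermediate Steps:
j(p, g) = -29/5 (j(p, g) = -9/5 + (⅕)*(-20) = -9/5 - 4 = -29/5)
S = 369 (S = 104 + 265 = 369)
1/(S + j(13, -21)) = 1/(369 - 29/5) = 1/(1816/5) = 5/1816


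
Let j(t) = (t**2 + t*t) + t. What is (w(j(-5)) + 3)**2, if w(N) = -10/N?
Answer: 625/81 ≈ 7.7160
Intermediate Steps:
j(t) = t + 2*t**2 (j(t) = (t**2 + t**2) + t = 2*t**2 + t = t + 2*t**2)
(w(j(-5)) + 3)**2 = (-10*(-1/(5*(1 + 2*(-5)))) + 3)**2 = (-10*(-1/(5*(1 - 10))) + 3)**2 = (-10/((-5*(-9))) + 3)**2 = (-10/45 + 3)**2 = (-10*1/45 + 3)**2 = (-2/9 + 3)**2 = (25/9)**2 = 625/81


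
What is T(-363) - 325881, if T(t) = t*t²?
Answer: -48158028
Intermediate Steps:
T(t) = t³
T(-363) - 325881 = (-363)³ - 325881 = -47832147 - 325881 = -48158028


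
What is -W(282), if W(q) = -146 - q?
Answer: 428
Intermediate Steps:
-W(282) = -(-146 - 1*282) = -(-146 - 282) = -1*(-428) = 428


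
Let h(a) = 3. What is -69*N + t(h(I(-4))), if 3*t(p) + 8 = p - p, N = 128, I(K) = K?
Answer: -26504/3 ≈ -8834.7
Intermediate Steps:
t(p) = -8/3 (t(p) = -8/3 + (p - p)/3 = -8/3 + (1/3)*0 = -8/3 + 0 = -8/3)
-69*N + t(h(I(-4))) = -69*128 - 8/3 = -8832 - 8/3 = -26504/3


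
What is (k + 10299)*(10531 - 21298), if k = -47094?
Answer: 396171765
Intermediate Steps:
(k + 10299)*(10531 - 21298) = (-47094 + 10299)*(10531 - 21298) = -36795*(-10767) = 396171765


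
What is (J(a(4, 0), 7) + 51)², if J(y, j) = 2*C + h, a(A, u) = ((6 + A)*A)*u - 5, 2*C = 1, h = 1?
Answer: 2809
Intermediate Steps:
C = ½ (C = (½)*1 = ½ ≈ 0.50000)
a(A, u) = -5 + A*u*(6 + A) (a(A, u) = (A*(6 + A))*u - 5 = A*u*(6 + A) - 5 = -5 + A*u*(6 + A))
J(y, j) = 2 (J(y, j) = 2*(½) + 1 = 1 + 1 = 2)
(J(a(4, 0), 7) + 51)² = (2 + 51)² = 53² = 2809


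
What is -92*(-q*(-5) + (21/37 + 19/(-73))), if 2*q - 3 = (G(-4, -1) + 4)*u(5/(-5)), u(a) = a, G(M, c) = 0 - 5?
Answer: -2561280/2701 ≈ -948.27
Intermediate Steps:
G(M, c) = -5
q = 2 (q = 3/2 + ((-5 + 4)*(5/(-5)))/2 = 3/2 + (-5*(-1)/5)/2 = 3/2 + (-1*(-1))/2 = 3/2 + (½)*1 = 3/2 + ½ = 2)
-92*(-q*(-5) + (21/37 + 19/(-73))) = -92*(-1*2*(-5) + (21/37 + 19/(-73))) = -92*(-2*(-5) + (21*(1/37) + 19*(-1/73))) = -92*(10 + (21/37 - 19/73)) = -92*(10 + 830/2701) = -92*27840/2701 = -2561280/2701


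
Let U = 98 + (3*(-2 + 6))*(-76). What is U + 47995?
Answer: 47181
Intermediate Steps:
U = -814 (U = 98 + (3*4)*(-76) = 98 + 12*(-76) = 98 - 912 = -814)
U + 47995 = -814 + 47995 = 47181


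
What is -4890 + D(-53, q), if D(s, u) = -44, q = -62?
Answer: -4934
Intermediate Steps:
-4890 + D(-53, q) = -4890 - 44 = -4934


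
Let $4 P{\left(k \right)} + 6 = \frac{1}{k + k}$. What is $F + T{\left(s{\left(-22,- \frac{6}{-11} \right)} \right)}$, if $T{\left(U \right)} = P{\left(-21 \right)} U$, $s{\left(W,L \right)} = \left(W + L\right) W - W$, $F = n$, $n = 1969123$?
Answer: $\frac{165343841}{84} \approx 1.9684 \cdot 10^{6}$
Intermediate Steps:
$P{\left(k \right)} = - \frac{3}{2} + \frac{1}{8 k}$ ($P{\left(k \right)} = - \frac{3}{2} + \frac{1}{4 \left(k + k\right)} = - \frac{3}{2} + \frac{1}{4 \cdot 2 k} = - \frac{3}{2} + \frac{\frac{1}{2} \frac{1}{k}}{4} = - \frac{3}{2} + \frac{1}{8 k}$)
$F = 1969123$
$s{\left(W,L \right)} = - W + W \left(L + W\right)$ ($s{\left(W,L \right)} = \left(L + W\right) W - W = W \left(L + W\right) - W = - W + W \left(L + W\right)$)
$T{\left(U \right)} = - \frac{253 U}{168}$ ($T{\left(U \right)} = \frac{1 - -252}{8 \left(-21\right)} U = \frac{1}{8} \left(- \frac{1}{21}\right) \left(1 + 252\right) U = \frac{1}{8} \left(- \frac{1}{21}\right) 253 U = - \frac{253 U}{168}$)
$F + T{\left(s{\left(-22,- \frac{6}{-11} \right)} \right)} = 1969123 - \frac{253 \left(- 22 \left(-1 - \frac{6}{-11} - 22\right)\right)}{168} = 1969123 - \frac{253 \left(- 22 \left(-1 - - \frac{6}{11} - 22\right)\right)}{168} = 1969123 - \frac{253 \left(- 22 \left(-1 + \frac{6}{11} - 22\right)\right)}{168} = 1969123 - \frac{253 \left(\left(-22\right) \left(- \frac{247}{11}\right)\right)}{168} = 1969123 - \frac{62491}{84} = \frac{165343841}{84}$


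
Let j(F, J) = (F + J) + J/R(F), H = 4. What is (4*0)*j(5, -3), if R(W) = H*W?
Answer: 0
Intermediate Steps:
R(W) = 4*W
j(F, J) = F + J + J/(4*F) (j(F, J) = (F + J) + J/((4*F)) = (F + J) + J*(1/(4*F)) = (F + J) + J/(4*F) = F + J + J/(4*F))
(4*0)*j(5, -3) = (4*0)*(5 - 3 + (¼)*(-3)/5) = 0*(5 - 3 + (¼)*(-3)*(⅕)) = 0*(5 - 3 - 3/20) = 0*(37/20) = 0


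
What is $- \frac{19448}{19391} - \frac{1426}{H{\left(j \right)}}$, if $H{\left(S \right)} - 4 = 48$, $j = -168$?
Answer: $- \frac{14331431}{504166} \approx -28.426$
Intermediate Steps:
$H{\left(S \right)} = 52$ ($H{\left(S \right)} = 4 + 48 = 52$)
$- \frac{19448}{19391} - \frac{1426}{H{\left(j \right)}} = - \frac{19448}{19391} - \frac{1426}{52} = \left(-19448\right) \frac{1}{19391} - \frac{713}{26} = - \frac{19448}{19391} - \frac{713}{26} = - \frac{14331431}{504166}$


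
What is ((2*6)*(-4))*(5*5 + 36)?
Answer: -2928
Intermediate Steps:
((2*6)*(-4))*(5*5 + 36) = (12*(-4))*(25 + 36) = -48*61 = -2928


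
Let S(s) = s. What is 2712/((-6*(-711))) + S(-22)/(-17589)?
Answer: 241390/378963 ≈ 0.63698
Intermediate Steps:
2712/((-6*(-711))) + S(-22)/(-17589) = 2712/((-6*(-711))) - 22/(-17589) = 2712/4266 - 22*(-1/17589) = 2712*(1/4266) + 2/1599 = 452/711 + 2/1599 = 241390/378963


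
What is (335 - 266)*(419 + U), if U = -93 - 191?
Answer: 9315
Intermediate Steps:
U = -284
(335 - 266)*(419 + U) = (335 - 266)*(419 - 284) = 69*135 = 9315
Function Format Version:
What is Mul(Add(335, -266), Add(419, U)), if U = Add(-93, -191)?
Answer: 9315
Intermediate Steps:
U = -284
Mul(Add(335, -266), Add(419, U)) = Mul(Add(335, -266), Add(419, -284)) = Mul(69, 135) = 9315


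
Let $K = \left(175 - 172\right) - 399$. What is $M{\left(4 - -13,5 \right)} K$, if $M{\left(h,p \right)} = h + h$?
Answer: $-13464$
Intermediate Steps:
$M{\left(h,p \right)} = 2 h$
$K = -396$ ($K = \left(175 - 172\right) - 399 = 3 - 399 = -396$)
$M{\left(4 - -13,5 \right)} K = 2 \left(4 - -13\right) \left(-396\right) = 2 \left(4 + 13\right) \left(-396\right) = 2 \cdot 17 \left(-396\right) = 34 \left(-396\right) = -13464$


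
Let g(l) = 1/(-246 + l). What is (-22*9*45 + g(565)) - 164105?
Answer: -55191784/319 ≈ -1.7302e+5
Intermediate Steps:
(-22*9*45 + g(565)) - 164105 = (-22*9*45 + 1/(-246 + 565)) - 164105 = (-198*45 + 1/319) - 164105 = (-8910 + 1/319) - 164105 = -2842289/319 - 164105 = -55191784/319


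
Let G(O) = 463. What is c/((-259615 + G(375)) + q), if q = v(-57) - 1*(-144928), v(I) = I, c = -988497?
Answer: 988497/114281 ≈ 8.6497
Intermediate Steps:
q = 144871 (q = -57 - 1*(-144928) = -57 + 144928 = 144871)
c/((-259615 + G(375)) + q) = -988497/((-259615 + 463) + 144871) = -988497/(-259152 + 144871) = -988497/(-114281) = -988497*(-1/114281) = 988497/114281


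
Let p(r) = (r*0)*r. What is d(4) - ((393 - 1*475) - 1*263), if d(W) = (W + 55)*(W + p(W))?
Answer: 581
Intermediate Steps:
p(r) = 0 (p(r) = 0*r = 0)
d(W) = W*(55 + W) (d(W) = (W + 55)*(W + 0) = (55 + W)*W = W*(55 + W))
d(4) - ((393 - 1*475) - 1*263) = 4*(55 + 4) - ((393 - 1*475) - 1*263) = 4*59 - ((393 - 475) - 263) = 236 - (-82 - 263) = 236 - 1*(-345) = 236 + 345 = 581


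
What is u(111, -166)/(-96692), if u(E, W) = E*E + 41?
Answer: -6181/48346 ≈ -0.12785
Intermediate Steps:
u(E, W) = 41 + E² (u(E, W) = E² + 41 = 41 + E²)
u(111, -166)/(-96692) = (41 + 111²)/(-96692) = (41 + 12321)*(-1/96692) = 12362*(-1/96692) = -6181/48346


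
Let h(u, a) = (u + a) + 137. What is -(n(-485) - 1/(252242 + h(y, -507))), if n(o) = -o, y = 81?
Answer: -122197204/251953 ≈ -485.00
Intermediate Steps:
h(u, a) = 137 + a + u (h(u, a) = (a + u) + 137 = 137 + a + u)
-(n(-485) - 1/(252242 + h(y, -507))) = -(-1*(-485) - 1/(252242 + (137 - 507 + 81))) = -(485 - 1/(252242 - 289)) = -(485 - 1/251953) = -1*122197204/251953 = -122197204/251953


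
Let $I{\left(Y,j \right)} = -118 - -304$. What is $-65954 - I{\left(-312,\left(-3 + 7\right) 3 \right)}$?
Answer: $-66140$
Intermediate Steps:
$I{\left(Y,j \right)} = 186$ ($I{\left(Y,j \right)} = -118 + 304 = 186$)
$-65954 - I{\left(-312,\left(-3 + 7\right) 3 \right)} = -65954 - 186 = -66140$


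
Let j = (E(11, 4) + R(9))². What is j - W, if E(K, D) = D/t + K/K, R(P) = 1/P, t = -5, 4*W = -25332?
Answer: 12824521/2025 ≈ 6333.1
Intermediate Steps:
W = -6333 (W = (¼)*(-25332) = -6333)
E(K, D) = 1 - D/5 (E(K, D) = D/(-5) + K/K = D*(-⅕) + 1 = -D/5 + 1 = 1 - D/5)
j = 196/2025 (j = ((1 - ⅕*4) + 1/9)² = ((1 - ⅘) + ⅑)² = (⅕ + ⅑)² = (14/45)² = 196/2025 ≈ 0.096790)
j - W = 196/2025 - 1*(-6333) = 196/2025 + 6333 = 12824521/2025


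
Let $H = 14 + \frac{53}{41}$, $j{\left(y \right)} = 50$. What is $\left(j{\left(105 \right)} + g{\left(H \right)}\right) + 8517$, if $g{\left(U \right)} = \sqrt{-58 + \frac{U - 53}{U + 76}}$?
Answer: $8567 + \frac{4 i \sqrt{51148095}}{3743} \approx 8567.0 + 7.6428 i$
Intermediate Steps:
$H = \frac{627}{41}$ ($H = 14 + 53 \cdot \frac{1}{41} = 14 + \frac{53}{41} = \frac{627}{41} \approx 15.293$)
$g{\left(U \right)} = \sqrt{-58 + \frac{-53 + U}{76 + U}}$
$\left(j{\left(105 \right)} + g{\left(H \right)}\right) + 8517 = \left(50 + \sqrt{3} \sqrt{\frac{-1487 - \frac{11913}{41}}{76 + \frac{627}{41}}}\right) + 8517 = \left(50 + \sqrt{3} \sqrt{\frac{-1487 - \frac{11913}{41}}{\frac{3743}{41}}}\right) + 8517 = \left(50 + \sqrt{3} \sqrt{\frac{41}{3743} \left(- \frac{72880}{41}\right)}\right) + 8517 = \left(50 + \sqrt{3} \sqrt{- \frac{72880}{3743}}\right) + 8517 = \left(50 + \sqrt{3} \frac{4 i \sqrt{17049365}}{3743}\right) + 8517 = \left(50 + \frac{4 i \sqrt{51148095}}{3743}\right) + 8517 = 8567 + \frac{4 i \sqrt{51148095}}{3743}$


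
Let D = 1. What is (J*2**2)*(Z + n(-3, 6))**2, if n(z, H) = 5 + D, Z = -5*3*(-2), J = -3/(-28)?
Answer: 3888/7 ≈ 555.43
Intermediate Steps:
J = 3/28 (J = -3*(-1/28) = 3/28 ≈ 0.10714)
Z = 30 (Z = -15*(-2) = 30)
n(z, H) = 6 (n(z, H) = 5 + 1 = 6)
(J*2**2)*(Z + n(-3, 6))**2 = ((3/28)*2**2)*(30 + 6)**2 = ((3/28)*4)*36**2 = (3/7)*1296 = 3888/7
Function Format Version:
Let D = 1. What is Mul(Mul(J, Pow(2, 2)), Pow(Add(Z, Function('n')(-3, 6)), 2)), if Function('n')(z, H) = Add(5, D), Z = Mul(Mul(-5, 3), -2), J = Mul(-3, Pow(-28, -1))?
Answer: Rational(3888, 7) ≈ 555.43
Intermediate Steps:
J = Rational(3, 28) (J = Mul(-3, Rational(-1, 28)) = Rational(3, 28) ≈ 0.10714)
Z = 30 (Z = Mul(-15, -2) = 30)
Function('n')(z, H) = 6 (Function('n')(z, H) = Add(5, 1) = 6)
Mul(Mul(J, Pow(2, 2)), Pow(Add(Z, Function('n')(-3, 6)), 2)) = Mul(Mul(Rational(3, 28), Pow(2, 2)), Pow(Add(30, 6), 2)) = Mul(Mul(Rational(3, 28), 4), Pow(36, 2)) = Mul(Rational(3, 7), 1296) = Rational(3888, 7)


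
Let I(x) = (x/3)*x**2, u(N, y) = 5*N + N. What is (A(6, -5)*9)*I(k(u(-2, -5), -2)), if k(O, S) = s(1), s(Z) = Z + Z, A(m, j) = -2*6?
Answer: -288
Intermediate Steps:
A(m, j) = -12
u(N, y) = 6*N
s(Z) = 2*Z
k(O, S) = 2 (k(O, S) = 2*1 = 2)
I(x) = x**3/3 (I(x) = (x*(1/3))*x**2 = (x/3)*x**2 = x**3/3)
(A(6, -5)*9)*I(k(u(-2, -5), -2)) = (-12*9)*((1/3)*2**3) = -36*8 = -108*8/3 = -288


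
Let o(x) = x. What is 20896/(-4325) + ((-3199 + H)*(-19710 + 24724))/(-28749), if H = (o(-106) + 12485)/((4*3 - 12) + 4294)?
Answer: 49172611425379/88985581825 ≈ 552.59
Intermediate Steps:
H = 12379/4294 (H = (-106 + 12485)/((4*3 - 12) + 4294) = 12379/((12 - 12) + 4294) = 12379/(0 + 4294) = 12379/4294 ≈ 2.8829)
20896/(-4325) + ((-3199 + H)*(-19710 + 24724))/(-28749) = 20896/(-4325) + ((-3199 + 12379/4294)*(-19710 + 24724))/(-28749) = 20896*(-1/4325) - 13724127/4294*5014*(-1/28749) = -20896/4325 - 34406386389/2147*(-1/28749) = -20896/4325 + 11468795463/20574701 = 49172611425379/88985581825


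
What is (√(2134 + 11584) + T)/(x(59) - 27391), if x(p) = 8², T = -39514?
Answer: 39514/27327 - 19*√38/27327 ≈ 1.4417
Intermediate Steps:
x(p) = 64
(√(2134 + 11584) + T)/(x(59) - 27391) = (√(2134 + 11584) - 39514)/(64 - 27391) = (√13718 - 39514)/(-27327) = (19*√38 - 39514)*(-1/27327) = (-39514 + 19*√38)*(-1/27327) = 39514/27327 - 19*√38/27327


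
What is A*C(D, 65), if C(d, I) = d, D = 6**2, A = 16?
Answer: 576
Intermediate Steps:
D = 36
A*C(D, 65) = 16*36 = 576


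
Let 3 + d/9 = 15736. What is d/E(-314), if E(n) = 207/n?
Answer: -4940162/23 ≈ -2.1479e+5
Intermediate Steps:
d = 141597 (d = -27 + 9*15736 = -27 + 141624 = 141597)
d/E(-314) = 141597/((207/(-314))) = 141597/((207*(-1/314))) = 141597/(-207/314) = 141597*(-314/207) = -4940162/23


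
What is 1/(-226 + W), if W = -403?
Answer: -1/629 ≈ -0.0015898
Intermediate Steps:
1/(-226 + W) = 1/(-226 - 403) = 1/(-629) = -1/629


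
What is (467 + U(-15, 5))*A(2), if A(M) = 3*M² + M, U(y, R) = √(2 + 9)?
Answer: 6538 + 14*√11 ≈ 6584.4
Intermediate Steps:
U(y, R) = √11
A(M) = M + 3*M²
(467 + U(-15, 5))*A(2) = (467 + √11)*(2*(1 + 3*2)) = (467 + √11)*(2*(1 + 6)) = (467 + √11)*(2*7) = (467 + √11)*14 = 6538 + 14*√11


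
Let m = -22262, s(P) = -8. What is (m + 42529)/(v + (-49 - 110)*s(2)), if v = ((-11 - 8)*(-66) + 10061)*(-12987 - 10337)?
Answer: -20267/263909788 ≈ -7.6795e-5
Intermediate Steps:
v = -263911060 (v = (-19*(-66) + 10061)*(-23324) = (1254 + 10061)*(-23324) = 11315*(-23324) = -263911060)
(m + 42529)/(v + (-49 - 110)*s(2)) = (-22262 + 42529)/(-263911060 + (-49 - 110)*(-8)) = 20267/(-263911060 - 159*(-8)) = 20267/(-263911060 + 1272) = 20267/(-263909788) = 20267*(-1/263909788) = -20267/263909788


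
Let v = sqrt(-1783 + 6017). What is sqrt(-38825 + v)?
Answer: sqrt(-38825 + sqrt(4234)) ≈ 196.88*I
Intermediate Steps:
v = sqrt(4234) ≈ 65.069
sqrt(-38825 + v) = sqrt(-38825 + sqrt(4234))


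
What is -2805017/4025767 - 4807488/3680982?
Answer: -4946507271665/2469795977199 ≈ -2.0028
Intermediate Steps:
-2805017/4025767 - 4807488/3680982 = -2805017*1/4025767 - 4807488*1/3680982 = -2805017/4025767 - 801248/613497 = -4946507271665/2469795977199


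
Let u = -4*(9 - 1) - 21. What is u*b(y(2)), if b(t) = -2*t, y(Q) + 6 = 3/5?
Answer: -2862/5 ≈ -572.40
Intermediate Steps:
y(Q) = -27/5 (y(Q) = -6 + 3/5 = -6 + 3*(⅕) = -6 + ⅗ = -27/5)
u = -53 (u = -4*8 - 21 = -32 - 21 = -53)
u*b(y(2)) = -(-106)*(-27)/5 = -53*54/5 = -2862/5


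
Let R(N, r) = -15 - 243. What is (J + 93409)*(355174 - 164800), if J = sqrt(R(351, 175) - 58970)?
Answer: 17782644966 + 380748*I*sqrt(14807) ≈ 1.7783e+10 + 4.6331e+7*I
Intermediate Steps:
R(N, r) = -258
J = 2*I*sqrt(14807) (J = sqrt(-258 - 58970) = sqrt(-59228) = 2*I*sqrt(14807) ≈ 243.37*I)
(J + 93409)*(355174 - 164800) = (2*I*sqrt(14807) + 93409)*(355174 - 164800) = (93409 + 2*I*sqrt(14807))*190374 = 17782644966 + 380748*I*sqrt(14807)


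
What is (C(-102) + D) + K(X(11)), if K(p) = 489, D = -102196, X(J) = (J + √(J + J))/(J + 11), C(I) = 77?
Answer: -101630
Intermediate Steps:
X(J) = (J + √2*√J)/(11 + J) (X(J) = (J + √(2*J))/(11 + J) = (J + √2*√J)/(11 + J))
(C(-102) + D) + K(X(11)) = (77 - 102196) + 489 = -102119 + 489 = -101630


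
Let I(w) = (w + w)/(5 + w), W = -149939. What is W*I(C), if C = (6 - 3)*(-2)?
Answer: -1799268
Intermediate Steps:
C = -6 (C = 3*(-2) = -6)
I(w) = 2*w/(5 + w) (I(w) = (2*w)/(5 + w) = 2*w/(5 + w))
W*I(C) = -299878*(-6)/(5 - 6) = -299878*(-6)/(-1) = -299878*(-6)*(-1) = -149939*12 = -1799268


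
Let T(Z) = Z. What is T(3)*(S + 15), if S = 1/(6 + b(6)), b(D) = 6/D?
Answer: 318/7 ≈ 45.429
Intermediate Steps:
S = ⅐ (S = 1/(6 + 6/6) = 1/(6 + 6*(⅙)) = 1/(6 + 1) = 1/7 = ⅐ ≈ 0.14286)
T(3)*(S + 15) = 3*(⅐ + 15) = 3*(106/7) = 318/7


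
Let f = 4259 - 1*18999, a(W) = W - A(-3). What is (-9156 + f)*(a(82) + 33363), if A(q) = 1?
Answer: -799177824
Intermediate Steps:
a(W) = -1 + W (a(W) = W - 1*1 = W - 1 = -1 + W)
f = -14740 (f = 4259 - 18999 = -14740)
(-9156 + f)*(a(82) + 33363) = (-9156 - 14740)*((-1 + 82) + 33363) = -23896*(81 + 33363) = -23896*33444 = -799177824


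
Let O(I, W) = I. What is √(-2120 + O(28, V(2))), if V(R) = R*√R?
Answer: 2*I*√523 ≈ 45.738*I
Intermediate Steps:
V(R) = R^(3/2)
√(-2120 + O(28, V(2))) = √(-2120 + 28) = √(-2092) = 2*I*√523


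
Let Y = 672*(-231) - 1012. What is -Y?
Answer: 156244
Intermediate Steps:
Y = -156244 (Y = -155232 - 1012 = -156244)
-Y = -1*(-156244) = 156244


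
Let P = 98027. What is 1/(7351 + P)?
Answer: 1/105378 ≈ 9.4897e-6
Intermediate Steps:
1/(7351 + P) = 1/(7351 + 98027) = 1/105378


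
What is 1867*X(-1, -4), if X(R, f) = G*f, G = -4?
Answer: 29872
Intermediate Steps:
X(R, f) = -4*f
1867*X(-1, -4) = 1867*(-4*(-4)) = 1867*16 = 29872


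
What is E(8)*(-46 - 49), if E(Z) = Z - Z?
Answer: 0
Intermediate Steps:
E(Z) = 0
E(8)*(-46 - 49) = 0*(-46 - 49) = 0*(-95) = 0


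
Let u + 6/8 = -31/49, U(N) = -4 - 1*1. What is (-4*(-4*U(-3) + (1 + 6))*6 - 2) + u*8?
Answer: -32392/49 ≈ -661.06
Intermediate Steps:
U(N) = -5 (U(N) = -4 - 1 = -5)
u = -271/196 (u = -¾ - 31/49 = -271/196 ≈ -1.3827)
(-4*(-4*U(-3) + (1 + 6))*6 - 2) + u*8 = (-4*(-4*(-5) + (1 + 6))*6 - 2) - 271/196*8 = (-4*(20 + 7)*6 - 2) - 542/49 = (-4*27*6 - 2) - 542/49 = (-1*108*6 - 2) - 542/49 = (-108*6 - 2) - 542/49 = (-648 - 2) - 542/49 = -650 - 542/49 = -32392/49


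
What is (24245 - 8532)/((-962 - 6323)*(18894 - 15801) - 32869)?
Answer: -15713/22565374 ≈ -0.00069633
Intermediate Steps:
(24245 - 8532)/((-962 - 6323)*(18894 - 15801) - 32869) = 15713/(-7285*3093 - 32869) = 15713/(-22532505 - 32869) = 15713/(-22565374) = 15713*(-1/22565374) = -15713/22565374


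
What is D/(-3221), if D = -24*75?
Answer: 1800/3221 ≈ 0.55883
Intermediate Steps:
D = -1800
D/(-3221) = -1800/(-3221) = -1800*(-1/3221) = 1800/3221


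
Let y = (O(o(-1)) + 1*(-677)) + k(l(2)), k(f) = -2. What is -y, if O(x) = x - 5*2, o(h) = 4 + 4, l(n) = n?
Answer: 681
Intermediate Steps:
o(h) = 8
O(x) = -10 + x (O(x) = x - 10 = -10 + x)
y = -681 (y = ((-10 + 8) + 1*(-677)) - 2 = (-2 - 677) - 2 = -679 - 2 = -681)
-y = -1*(-681) = 681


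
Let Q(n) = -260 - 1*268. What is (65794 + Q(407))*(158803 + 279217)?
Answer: 28587813320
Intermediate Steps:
Q(n) = -528 (Q(n) = -260 - 268 = -528)
(65794 + Q(407))*(158803 + 279217) = (65794 - 528)*(158803 + 279217) = 65266*438020 = 28587813320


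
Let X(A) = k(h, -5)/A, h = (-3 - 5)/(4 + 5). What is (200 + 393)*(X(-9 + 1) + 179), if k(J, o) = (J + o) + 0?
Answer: 7674013/72 ≈ 1.0658e+5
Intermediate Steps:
h = -8/9 ≈ -0.88889
k(J, o) = J + o
X(A) = -53/(9*A) (X(A) = (-8/9 - 5)/A = -53/(9*A))
(200 + 393)*(X(-9 + 1) + 179) = (200 + 393)*(-53/(9*(-9 + 1)) + 179) = 593*(-53/9/(-8) + 179) = 593*(-53/9*(-⅛) + 179) = 593*(53/72 + 179) = 593*(12941/72) = 7674013/72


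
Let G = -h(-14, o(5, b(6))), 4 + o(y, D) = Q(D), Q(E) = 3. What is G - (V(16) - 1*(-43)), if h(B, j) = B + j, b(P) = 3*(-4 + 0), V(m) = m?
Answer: -44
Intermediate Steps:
b(P) = -12 (b(P) = 3*(-4) = -12)
o(y, D) = -1 (o(y, D) = -4 + 3 = -1)
G = 15 (G = -(-14 - 1) = -1*(-15) = 15)
G - (V(16) - 1*(-43)) = 15 - (16 - 1*(-43)) = 15 - (16 + 43) = 15 - 1*59 = 15 - 59 = -44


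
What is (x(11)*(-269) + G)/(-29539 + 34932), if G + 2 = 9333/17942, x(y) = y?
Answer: -53116929/96761206 ≈ -0.54895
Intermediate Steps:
G = -26551/17942 (G = -2 + 9333/17942 = -26551/17942 ≈ -1.4798)
(x(11)*(-269) + G)/(-29539 + 34932) = (11*(-269) - 26551/17942)/(-29539 + 34932) = (-2959 - 26551/17942)/5393 = -53116929/17942*1/5393 = -53116929/96761206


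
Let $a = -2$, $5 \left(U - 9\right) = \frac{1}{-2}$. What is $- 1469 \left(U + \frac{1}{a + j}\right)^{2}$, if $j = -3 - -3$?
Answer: $- \frac{2591316}{25} \approx -1.0365 \cdot 10^{5}$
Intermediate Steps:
$j = 0$ ($j = -3 + 3 = 0$)
$U = \frac{89}{10}$ ($U = 9 + \frac{1}{5 \left(-2\right)} = 9 + \frac{1}{5} \left(- \frac{1}{2}\right) = 9 - \frac{1}{10} = \frac{89}{10} \approx 8.9$)
$- 1469 \left(U + \frac{1}{a + j}\right)^{2} = - 1469 \left(\frac{89}{10} + \frac{1}{-2 + 0}\right)^{2} = - 1469 \left(\frac{89}{10} + \frac{1}{-2}\right)^{2} = - 1469 \left(\frac{89}{10} - \frac{1}{2}\right)^{2} = - 1469 \left(\frac{42}{5}\right)^{2} = \left(-1469\right) \frac{1764}{25} = - \frac{2591316}{25}$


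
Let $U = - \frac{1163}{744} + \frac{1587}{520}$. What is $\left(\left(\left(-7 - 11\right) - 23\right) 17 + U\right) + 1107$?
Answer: $\frac{4974899}{12090} \approx 411.49$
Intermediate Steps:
$U = \frac{17999}{12090}$ ($U = \left(-1163\right) \frac{1}{744} + 1587 \cdot \frac{1}{520} = - \frac{1163}{744} + \frac{1587}{520} = \frac{17999}{12090} \approx 1.4888$)
$\left(\left(\left(-7 - 11\right) - 23\right) 17 + U\right) + 1107 = \left(\left(\left(-7 - 11\right) - 23\right) 17 + \frac{17999}{12090}\right) + 1107 = \left(\left(-18 - 23\right) 17 + \frac{17999}{12090}\right) + 1107 = \left(\left(-41\right) 17 + \frac{17999}{12090}\right) + 1107 = \left(-697 + \frac{17999}{12090}\right) + 1107 = - \frac{8408731}{12090} + 1107 = \frac{4974899}{12090}$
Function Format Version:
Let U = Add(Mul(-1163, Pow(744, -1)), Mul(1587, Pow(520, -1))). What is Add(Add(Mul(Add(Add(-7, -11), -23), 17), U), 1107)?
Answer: Rational(4974899, 12090) ≈ 411.49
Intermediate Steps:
U = Rational(17999, 12090) (U = Add(Mul(-1163, Rational(1, 744)), Mul(1587, Rational(1, 520))) = Add(Rational(-1163, 744), Rational(1587, 520)) = Rational(17999, 12090) ≈ 1.4888)
Add(Add(Mul(Add(Add(-7, -11), -23), 17), U), 1107) = Add(Add(Mul(Add(Add(-7, -11), -23), 17), Rational(17999, 12090)), 1107) = Add(Add(Mul(Add(-18, -23), 17), Rational(17999, 12090)), 1107) = Add(Add(Mul(-41, 17), Rational(17999, 12090)), 1107) = Add(Add(-697, Rational(17999, 12090)), 1107) = Add(Rational(-8408731, 12090), 1107) = Rational(4974899, 12090)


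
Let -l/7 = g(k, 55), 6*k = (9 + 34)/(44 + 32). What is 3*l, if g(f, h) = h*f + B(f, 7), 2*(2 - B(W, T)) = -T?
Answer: -34111/152 ≈ -224.41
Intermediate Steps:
B(W, T) = 2 + T/2 (B(W, T) = 2 - (-1)*T/2 = 2 + T/2)
k = 43/456 (k = ((9 + 34)/(44 + 32))/6 = (43/76)/6 = (43*(1/76))/6 = (⅙)*(43/76) = 43/456 ≈ 0.094298)
g(f, h) = 11/2 + f*h (g(f, h) = h*f + (2 + (½)*7) = f*h + (2 + 7/2) = f*h + 11/2 = 11/2 + f*h)
l = -34111/456 (l = -7*(11/2 + (43/456)*55) = -7*(11/2 + 2365/456) = -7*4873/456 = -34111/456 ≈ -74.805)
3*l = 3*(-34111/456) = -34111/152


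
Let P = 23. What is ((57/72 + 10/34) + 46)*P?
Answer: 441853/408 ≈ 1083.0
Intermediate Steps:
((57/72 + 10/34) + 46)*P = ((57/72 + 10/34) + 46)*23 = ((57*(1/72) + 10*(1/34)) + 46)*23 = ((19/24 + 5/17) + 46)*23 = (443/408 + 46)*23 = (19211/408)*23 = 441853/408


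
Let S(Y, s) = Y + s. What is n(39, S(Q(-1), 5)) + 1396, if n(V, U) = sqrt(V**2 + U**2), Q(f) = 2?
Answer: 1396 + sqrt(1570) ≈ 1435.6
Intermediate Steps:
n(V, U) = sqrt(U**2 + V**2)
n(39, S(Q(-1), 5)) + 1396 = sqrt((2 + 5)**2 + 39**2) + 1396 = sqrt(7**2 + 1521) + 1396 = sqrt(49 + 1521) + 1396 = sqrt(1570) + 1396 = 1396 + sqrt(1570)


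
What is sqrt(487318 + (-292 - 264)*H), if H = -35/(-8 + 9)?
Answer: sqrt(506778) ≈ 711.88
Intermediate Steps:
H = -35 (H = -35/1 = -35*1 = -35)
sqrt(487318 + (-292 - 264)*H) = sqrt(487318 + (-292 - 264)*(-35)) = sqrt(487318 - 556*(-35)) = sqrt(487318 + 19460) = sqrt(506778)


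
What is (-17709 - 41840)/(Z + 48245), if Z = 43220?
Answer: -59549/91465 ≈ -0.65106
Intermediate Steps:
(-17709 - 41840)/(Z + 48245) = (-17709 - 41840)/(43220 + 48245) = -59549/91465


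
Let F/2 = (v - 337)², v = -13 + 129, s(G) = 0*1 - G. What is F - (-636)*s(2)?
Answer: 96410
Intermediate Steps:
s(G) = -G (s(G) = 0 - G = -G)
v = 116
F = 97682 (F = 2*(116 - 337)² = 2*(-221)² = 2*48841 = 97682)
F - (-636)*s(2) = 97682 - (-636)*(-1*2) = 97682 - (-636)*(-2) = 97682 - 1*1272 = 97682 - 1272 = 96410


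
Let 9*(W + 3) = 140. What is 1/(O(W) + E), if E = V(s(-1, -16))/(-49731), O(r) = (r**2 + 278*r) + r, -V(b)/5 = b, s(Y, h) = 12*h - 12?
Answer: 1342737/4915251884 ≈ 0.00027318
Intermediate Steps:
s(Y, h) = -12 + 12*h
V(b) = -5*b
W = 113/9 (W = -3 + (1/9)*140 = -3 + 140/9 = 113/9 ≈ 12.556)
O(r) = r**2 + 279*r
E = -340/16577 (E = -5*(-12 + 12*(-16))/(-49731) = -5*(-12 - 192)*(-1/49731) = -5*(-204)*(-1/49731) = 1020*(-1/49731) = -340/16577 ≈ -0.020510)
1/(O(W) + E) = 1/(113*(279 + 113/9)/9 - 340/16577) = 1/((113/9)*(2624/9) - 340/16577) = 1/(296512/81 - 340/16577) = 1/(4915251884/1342737) = 1342737/4915251884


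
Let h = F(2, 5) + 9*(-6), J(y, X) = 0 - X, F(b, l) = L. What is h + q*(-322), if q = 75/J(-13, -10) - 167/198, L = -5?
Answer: -218039/99 ≈ -2202.4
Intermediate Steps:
F(b, l) = -5
J(y, X) = -X
h = -59 (h = -5 + 9*(-6) = -5 - 54 = -59)
q = 659/99 (q = 75/((-1*(-10))) - 167/198 = 75/10 - 167*1/198 = 75*(⅒) - 167/198 = 15/2 - 167/198 = 659/99 ≈ 6.6566)
h + q*(-322) = -59 + (659/99)*(-322) = -59 - 212198/99 = -218039/99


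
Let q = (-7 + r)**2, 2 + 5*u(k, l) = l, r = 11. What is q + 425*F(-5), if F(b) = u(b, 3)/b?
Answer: -1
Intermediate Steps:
u(k, l) = -2/5 + l/5
F(b) = 1/(5*b) (F(b) = (-2/5 + (1/5)*3)/b = (-2/5 + 3/5)/b = 1/(5*b))
q = 16 (q = (-7 + 11)**2 = 4**2 = 16)
q + 425*F(-5) = 16 + 425*((1/5)/(-5)) = 16 + 425*((1/5)*(-1/5)) = 16 + 425*(-1/25) = 16 - 17 = -1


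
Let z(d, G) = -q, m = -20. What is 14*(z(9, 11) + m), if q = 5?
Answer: -350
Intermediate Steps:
z(d, G) = -5 (z(d, G) = -1*5 = -5)
14*(z(9, 11) + m) = 14*(-5 - 20) = 14*(-25) = -350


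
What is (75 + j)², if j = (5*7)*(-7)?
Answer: 28900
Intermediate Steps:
j = -245 (j = 35*(-7) = -245)
(75 + j)² = (75 - 245)² = (-170)² = 28900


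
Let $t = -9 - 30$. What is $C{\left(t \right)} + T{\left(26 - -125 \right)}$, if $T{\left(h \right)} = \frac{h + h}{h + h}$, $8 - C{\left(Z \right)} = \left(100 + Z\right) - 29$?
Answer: $-23$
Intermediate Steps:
$t = -39$ ($t = -9 - 30 = -39$)
$C{\left(Z \right)} = -63 - Z$ ($C{\left(Z \right)} = 8 - \left(\left(100 + Z\right) - 29\right) = 8 - \left(71 + Z\right) = -63 - Z$)
$T{\left(h \right)} = 1$ ($T{\left(h \right)} = \frac{2 h}{2 h} = 2 h \frac{1}{2 h} = 1$)
$C{\left(t \right)} + T{\left(26 - -125 \right)} = \left(-63 - -39\right) + 1 = \left(-63 + 39\right) + 1 = -24 + 1 = -23$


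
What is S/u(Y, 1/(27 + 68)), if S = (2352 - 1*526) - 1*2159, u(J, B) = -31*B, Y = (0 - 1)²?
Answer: 31635/31 ≈ 1020.5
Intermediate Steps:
Y = 1 (Y = (-1)² = 1)
S = -333 (S = (2352 - 526) - 2159 = 1826 - 2159 = -333)
S/u(Y, 1/(27 + 68)) = -333/((-31/(27 + 68))) = -333/((-31/95)) = -333/((-31*1/95)) = -333/(-31/95) = -333*(-95/31) = 31635/31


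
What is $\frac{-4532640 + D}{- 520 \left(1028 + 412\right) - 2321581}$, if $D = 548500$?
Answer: $\frac{3984140}{3070381} \approx 1.2976$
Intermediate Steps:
$\frac{-4532640 + D}{- 520 \left(1028 + 412\right) - 2321581} = \frac{-4532640 + 548500}{- 520 \left(1028 + 412\right) - 2321581} = - \frac{3984140}{\left(-520\right) 1440 - 2321581} = - \frac{3984140}{-748800 - 2321581} = - \frac{3984140}{-3070381} = \left(-3984140\right) \left(- \frac{1}{3070381}\right) = \frac{3984140}{3070381}$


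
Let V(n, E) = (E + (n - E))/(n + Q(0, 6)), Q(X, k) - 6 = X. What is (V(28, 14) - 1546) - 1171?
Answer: -46175/17 ≈ -2716.2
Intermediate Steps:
Q(X, k) = 6 + X
V(n, E) = n/(6 + n) (V(n, E) = (E + (n - E))/(n + (6 + 0)) = n/(n + 6) = n/(6 + n))
(V(28, 14) - 1546) - 1171 = (28/(6 + 28) - 1546) - 1171 = (28/34 - 1546) - 1171 = (28*(1/34) - 1546) - 1171 = (14/17 - 1546) - 1171 = -26268/17 - 1171 = -46175/17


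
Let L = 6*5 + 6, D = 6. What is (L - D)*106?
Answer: 3180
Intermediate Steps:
L = 36 (L = 30 + 6 = 36)
(L - D)*106 = (36 - 1*6)*106 = (36 - 6)*106 = 30*106 = 3180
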